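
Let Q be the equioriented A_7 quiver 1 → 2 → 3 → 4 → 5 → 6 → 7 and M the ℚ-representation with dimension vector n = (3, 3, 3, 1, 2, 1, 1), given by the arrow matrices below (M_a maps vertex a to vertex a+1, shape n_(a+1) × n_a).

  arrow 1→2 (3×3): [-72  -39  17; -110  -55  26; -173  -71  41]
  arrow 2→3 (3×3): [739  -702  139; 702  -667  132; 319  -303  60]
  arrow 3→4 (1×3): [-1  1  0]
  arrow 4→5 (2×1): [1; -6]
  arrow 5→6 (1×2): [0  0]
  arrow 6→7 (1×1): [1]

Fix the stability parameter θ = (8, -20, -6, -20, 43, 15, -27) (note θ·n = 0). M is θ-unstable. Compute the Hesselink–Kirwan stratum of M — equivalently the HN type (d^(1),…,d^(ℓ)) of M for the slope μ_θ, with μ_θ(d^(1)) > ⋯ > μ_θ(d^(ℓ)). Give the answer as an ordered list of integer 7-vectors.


Barcode: M ≅ I[1,3]^2, I[1,5], I[5,5], I[6,7]. HN layers by μ_θ (3 steps, strictly decreasing):
  μ^(1)=43; μ^(2)=-6; μ^(3)=-19/2

((0, 0, 0, 0, 2, 0, 0); (2, 2, 2, 0, 0, 1, 1); (1, 1, 1, 1, 0, 0, 0))


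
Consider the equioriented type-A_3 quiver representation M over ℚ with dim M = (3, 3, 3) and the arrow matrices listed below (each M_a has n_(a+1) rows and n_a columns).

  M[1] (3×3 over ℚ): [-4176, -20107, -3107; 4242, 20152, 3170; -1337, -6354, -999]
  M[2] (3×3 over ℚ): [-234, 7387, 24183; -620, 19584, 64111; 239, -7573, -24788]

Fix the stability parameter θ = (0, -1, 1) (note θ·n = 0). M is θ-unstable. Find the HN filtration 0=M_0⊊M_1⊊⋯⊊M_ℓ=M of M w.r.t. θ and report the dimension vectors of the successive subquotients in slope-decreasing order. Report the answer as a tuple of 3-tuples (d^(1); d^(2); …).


Barcode: M ≅ I[1,1], I[1,3]^2, I[2,3]. HN layers by μ_θ (4 steps, strictly decreasing):
  μ^(1)=1; μ^(2)=0; μ^(3)=-1/2; μ^(4)=-1

((0, 0, 3); (1, 0, 0); (2, 2, 0); (0, 1, 0))


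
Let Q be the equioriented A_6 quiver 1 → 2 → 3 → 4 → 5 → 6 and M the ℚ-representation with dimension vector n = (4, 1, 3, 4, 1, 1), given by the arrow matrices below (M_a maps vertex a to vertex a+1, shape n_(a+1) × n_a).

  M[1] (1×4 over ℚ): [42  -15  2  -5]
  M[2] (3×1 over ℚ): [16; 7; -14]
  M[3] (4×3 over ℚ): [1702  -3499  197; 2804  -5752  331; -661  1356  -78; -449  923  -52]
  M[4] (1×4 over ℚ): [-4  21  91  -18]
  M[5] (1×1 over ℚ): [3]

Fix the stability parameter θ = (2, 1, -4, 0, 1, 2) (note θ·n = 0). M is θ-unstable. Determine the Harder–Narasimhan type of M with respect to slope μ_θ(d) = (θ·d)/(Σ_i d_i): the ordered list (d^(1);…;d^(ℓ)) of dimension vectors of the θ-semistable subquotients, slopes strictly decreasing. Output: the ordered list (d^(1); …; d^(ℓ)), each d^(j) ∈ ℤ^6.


Barcode: M ≅ I[1,1]^3, I[1,4], I[3,4], I[3,6], I[4,4]. HN layers by μ_θ (5 steps, strictly decreasing):
  μ^(1)=2; μ^(2)=1; μ^(3)=0; μ^(4)=-1/3; μ^(5)=-4

((3, 0, 0, 0, 0, 1); (0, 0, 0, 0, 1, 0); (0, 0, 0, 4, 0, 0); (1, 1, 1, 0, 0, 0); (0, 0, 2, 0, 0, 0))


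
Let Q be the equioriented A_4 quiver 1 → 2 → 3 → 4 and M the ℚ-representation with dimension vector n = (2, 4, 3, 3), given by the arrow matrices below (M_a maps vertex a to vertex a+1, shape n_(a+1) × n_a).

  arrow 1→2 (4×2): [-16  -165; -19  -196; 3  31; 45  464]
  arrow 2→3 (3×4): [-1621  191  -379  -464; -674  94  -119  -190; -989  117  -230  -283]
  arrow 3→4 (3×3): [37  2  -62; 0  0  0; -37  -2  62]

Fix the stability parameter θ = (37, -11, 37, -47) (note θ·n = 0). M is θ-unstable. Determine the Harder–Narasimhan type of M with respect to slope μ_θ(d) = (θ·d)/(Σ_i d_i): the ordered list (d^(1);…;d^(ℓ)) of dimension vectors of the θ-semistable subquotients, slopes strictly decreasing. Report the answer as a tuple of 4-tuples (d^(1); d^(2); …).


Interval decomposition of M: I[1,3]^2, I[2,2], I[2,4], I[4,4]^2.
HN type (ℓ=5): μ^(1)=37; μ^(2)=13; μ^(3)=-5; μ^(4)=-11; μ^(5)=-47

((0, 0, 2, 0); (2, 2, 0, 0); (0, 0, 1, 1); (0, 2, 0, 0); (0, 0, 0, 2))


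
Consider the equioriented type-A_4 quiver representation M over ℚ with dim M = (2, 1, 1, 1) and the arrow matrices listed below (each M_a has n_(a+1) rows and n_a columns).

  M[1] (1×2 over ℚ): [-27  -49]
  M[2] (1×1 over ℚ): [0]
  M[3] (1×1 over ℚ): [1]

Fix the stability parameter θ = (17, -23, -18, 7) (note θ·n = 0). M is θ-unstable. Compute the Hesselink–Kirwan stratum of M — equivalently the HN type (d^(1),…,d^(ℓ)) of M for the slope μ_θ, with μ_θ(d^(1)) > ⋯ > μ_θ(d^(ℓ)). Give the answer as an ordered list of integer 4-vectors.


Interval decomposition of M: I[1,1], I[1,2], I[3,4].
HN type (ℓ=4): μ^(1)=17; μ^(2)=7; μ^(3)=-3; μ^(4)=-18

((1, 0, 0, 0); (0, 0, 0, 1); (1, 1, 0, 0); (0, 0, 1, 0))


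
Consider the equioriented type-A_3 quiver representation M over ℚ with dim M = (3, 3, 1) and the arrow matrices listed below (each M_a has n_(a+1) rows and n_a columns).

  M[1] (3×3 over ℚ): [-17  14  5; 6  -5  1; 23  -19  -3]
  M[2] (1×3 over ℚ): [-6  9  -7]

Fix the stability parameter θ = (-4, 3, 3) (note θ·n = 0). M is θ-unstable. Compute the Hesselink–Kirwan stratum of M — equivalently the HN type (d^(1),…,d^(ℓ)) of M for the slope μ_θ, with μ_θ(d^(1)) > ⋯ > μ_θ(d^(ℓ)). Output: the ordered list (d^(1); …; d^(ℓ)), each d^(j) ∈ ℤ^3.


Barcode: M ≅ I[1,2]^2, I[1,3]. HN layers by μ_θ (2 steps, strictly decreasing):
  μ^(1)=3; μ^(2)=-4

((0, 3, 1); (3, 0, 0))


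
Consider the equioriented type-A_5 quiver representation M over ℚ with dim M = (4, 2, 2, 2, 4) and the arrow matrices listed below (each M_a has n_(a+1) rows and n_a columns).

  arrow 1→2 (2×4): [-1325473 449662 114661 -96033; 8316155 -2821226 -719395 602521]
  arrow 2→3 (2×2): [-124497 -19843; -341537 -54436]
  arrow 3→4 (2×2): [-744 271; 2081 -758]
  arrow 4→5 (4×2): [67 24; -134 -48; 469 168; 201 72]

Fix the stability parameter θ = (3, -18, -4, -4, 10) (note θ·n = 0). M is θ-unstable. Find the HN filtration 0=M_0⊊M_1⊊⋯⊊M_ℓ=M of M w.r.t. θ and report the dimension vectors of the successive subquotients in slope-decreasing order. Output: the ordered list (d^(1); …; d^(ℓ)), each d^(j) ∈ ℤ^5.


Barcode: M ≅ I[1,1]^2, I[1,4], I[1,5], I[5,5]^3. HN layers by μ_θ (4 steps, strictly decreasing):
  μ^(1)=10; μ^(2)=3; μ^(3)=-4; μ^(4)=-15/2

((0, 0, 0, 0, 4); (2, 0, 0, 0, 0); (0, 0, 2, 2, 0); (2, 2, 0, 0, 0))


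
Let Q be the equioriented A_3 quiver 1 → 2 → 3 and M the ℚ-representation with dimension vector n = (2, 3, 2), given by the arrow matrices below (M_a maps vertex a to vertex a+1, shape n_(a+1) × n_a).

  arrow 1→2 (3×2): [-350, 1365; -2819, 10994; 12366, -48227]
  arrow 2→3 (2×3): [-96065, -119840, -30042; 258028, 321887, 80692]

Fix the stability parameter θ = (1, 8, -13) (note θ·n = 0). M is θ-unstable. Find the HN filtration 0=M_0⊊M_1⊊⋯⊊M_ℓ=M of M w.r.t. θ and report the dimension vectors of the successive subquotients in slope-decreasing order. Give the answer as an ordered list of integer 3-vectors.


Interval decomposition of M: I[1,3]^2, I[2,2].
HN type (ℓ=2): μ^(1)=8; μ^(2)=-4/3

((0, 1, 0); (2, 2, 2))


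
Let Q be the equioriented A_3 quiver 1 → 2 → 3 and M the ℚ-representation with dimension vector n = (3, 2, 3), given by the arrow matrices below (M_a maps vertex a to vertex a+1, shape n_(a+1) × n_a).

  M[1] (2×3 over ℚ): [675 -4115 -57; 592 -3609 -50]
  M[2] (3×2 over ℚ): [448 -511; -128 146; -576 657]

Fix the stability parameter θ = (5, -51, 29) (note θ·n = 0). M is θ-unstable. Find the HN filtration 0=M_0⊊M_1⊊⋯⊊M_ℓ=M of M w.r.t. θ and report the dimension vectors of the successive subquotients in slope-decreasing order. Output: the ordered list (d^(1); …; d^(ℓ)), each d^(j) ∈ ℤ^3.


Via rank(M_{q-1}∘⋯∘M_p): M ≅ I[1,1], I[1,2], I[1,3], I[3,3]^2.
μ_θ-semistable layers: μ^(1)=29; μ^(2)=5; μ^(3)=-23

((0, 0, 3); (1, 0, 0); (2, 2, 0))


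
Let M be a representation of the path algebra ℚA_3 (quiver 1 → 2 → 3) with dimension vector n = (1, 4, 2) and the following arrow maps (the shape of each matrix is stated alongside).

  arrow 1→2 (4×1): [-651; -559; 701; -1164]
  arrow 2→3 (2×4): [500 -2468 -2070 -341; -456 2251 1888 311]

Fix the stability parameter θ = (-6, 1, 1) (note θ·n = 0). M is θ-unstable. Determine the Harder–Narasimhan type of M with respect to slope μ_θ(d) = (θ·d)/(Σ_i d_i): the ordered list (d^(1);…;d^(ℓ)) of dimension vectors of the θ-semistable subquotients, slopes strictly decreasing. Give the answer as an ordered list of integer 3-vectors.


Via rank(M_{q-1}∘⋯∘M_p): M ≅ I[1,3], I[2,2]^2, I[2,3].
μ_θ-semistable layers: μ^(1)=1; μ^(2)=-6

((0, 4, 2); (1, 0, 0))


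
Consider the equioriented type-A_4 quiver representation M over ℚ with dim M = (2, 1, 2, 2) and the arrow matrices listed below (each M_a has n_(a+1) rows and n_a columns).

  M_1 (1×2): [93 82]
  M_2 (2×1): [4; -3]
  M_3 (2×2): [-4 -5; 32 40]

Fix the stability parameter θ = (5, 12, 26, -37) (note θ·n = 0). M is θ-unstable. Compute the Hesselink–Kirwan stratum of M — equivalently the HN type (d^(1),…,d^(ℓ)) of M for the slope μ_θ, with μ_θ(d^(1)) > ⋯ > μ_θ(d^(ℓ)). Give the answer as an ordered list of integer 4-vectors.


Barcode: M ≅ I[1,1], I[1,4], I[3,3], I[4,4]. HN layers by μ_θ (4 steps, strictly decreasing):
  μ^(1)=26; μ^(2)=5; μ^(3)=3/2; μ^(4)=-37

((0, 0, 1, 0); (1, 0, 0, 0); (1, 1, 1, 1); (0, 0, 0, 1))


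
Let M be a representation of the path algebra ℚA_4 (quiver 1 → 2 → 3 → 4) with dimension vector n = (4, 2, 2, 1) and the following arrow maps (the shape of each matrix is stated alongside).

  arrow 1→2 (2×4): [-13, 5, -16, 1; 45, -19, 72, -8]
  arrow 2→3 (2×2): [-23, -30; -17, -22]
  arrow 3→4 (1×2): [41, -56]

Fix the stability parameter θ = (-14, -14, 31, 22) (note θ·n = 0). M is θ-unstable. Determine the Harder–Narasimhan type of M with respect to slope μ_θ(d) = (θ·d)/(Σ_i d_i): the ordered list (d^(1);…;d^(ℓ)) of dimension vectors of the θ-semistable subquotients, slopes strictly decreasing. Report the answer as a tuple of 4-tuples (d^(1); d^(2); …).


Barcode: M ≅ I[1,1]^2, I[1,3], I[1,4]. HN layers by μ_θ (3 steps, strictly decreasing):
  μ^(1)=31; μ^(2)=53/2; μ^(3)=-14

((0, 0, 1, 0); (0, 0, 1, 1); (4, 2, 0, 0))


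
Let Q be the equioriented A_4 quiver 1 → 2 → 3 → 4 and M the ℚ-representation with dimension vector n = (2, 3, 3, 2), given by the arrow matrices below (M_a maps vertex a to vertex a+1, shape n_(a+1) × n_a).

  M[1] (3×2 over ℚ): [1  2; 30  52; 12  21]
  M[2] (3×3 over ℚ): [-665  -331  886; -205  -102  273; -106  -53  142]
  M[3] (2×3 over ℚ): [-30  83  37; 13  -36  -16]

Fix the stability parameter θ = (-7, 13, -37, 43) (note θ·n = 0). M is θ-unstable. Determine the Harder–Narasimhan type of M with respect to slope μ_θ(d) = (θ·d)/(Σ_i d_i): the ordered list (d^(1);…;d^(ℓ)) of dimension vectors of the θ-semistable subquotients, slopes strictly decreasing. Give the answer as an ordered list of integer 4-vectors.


Interval decomposition of M: I[1,4]^2, I[2,3].
HN type (ℓ=3): μ^(1)=43; μ^(2)=-31/3; μ^(3)=-12

((0, 0, 0, 2); (2, 2, 2, 0); (0, 1, 1, 0))


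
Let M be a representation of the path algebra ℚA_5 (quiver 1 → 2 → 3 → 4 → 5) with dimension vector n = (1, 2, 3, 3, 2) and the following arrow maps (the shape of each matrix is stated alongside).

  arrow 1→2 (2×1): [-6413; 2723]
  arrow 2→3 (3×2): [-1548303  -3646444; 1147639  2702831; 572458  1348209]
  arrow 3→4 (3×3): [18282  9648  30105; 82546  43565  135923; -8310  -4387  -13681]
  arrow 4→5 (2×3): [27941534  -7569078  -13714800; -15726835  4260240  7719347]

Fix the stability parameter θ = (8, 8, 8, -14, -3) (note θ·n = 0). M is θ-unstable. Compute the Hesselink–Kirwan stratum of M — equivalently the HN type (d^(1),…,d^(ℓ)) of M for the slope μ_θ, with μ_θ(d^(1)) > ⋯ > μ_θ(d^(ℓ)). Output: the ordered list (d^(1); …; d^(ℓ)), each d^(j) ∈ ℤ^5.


Interval decomposition of M: I[1,4], I[2,5], I[3,3], I[4,5].
HN type (ℓ=5): μ^(1)=8; μ^(2)=5/2; μ^(3)=-1/4; μ^(4)=-3; μ^(5)=-14

((0, 0, 1, 0, 0); (1, 1, 1, 1, 0); (0, 1, 1, 1, 1); (0, 0, 0, 0, 1); (0, 0, 0, 1, 0))


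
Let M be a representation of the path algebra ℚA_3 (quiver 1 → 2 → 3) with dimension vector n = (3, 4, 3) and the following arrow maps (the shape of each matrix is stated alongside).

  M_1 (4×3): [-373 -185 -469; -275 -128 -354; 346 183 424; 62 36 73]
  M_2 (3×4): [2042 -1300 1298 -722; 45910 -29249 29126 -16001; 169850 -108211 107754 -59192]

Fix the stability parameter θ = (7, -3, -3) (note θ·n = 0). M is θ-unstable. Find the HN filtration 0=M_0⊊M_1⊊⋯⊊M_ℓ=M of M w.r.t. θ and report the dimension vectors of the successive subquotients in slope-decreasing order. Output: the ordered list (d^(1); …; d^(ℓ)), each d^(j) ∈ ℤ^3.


Via rank(M_{q-1}∘⋯∘M_p): M ≅ I[1,3]^3, I[2,2].
μ_θ-semistable layers: μ^(1)=1/3; μ^(2)=-3

((3, 3, 3); (0, 1, 0))


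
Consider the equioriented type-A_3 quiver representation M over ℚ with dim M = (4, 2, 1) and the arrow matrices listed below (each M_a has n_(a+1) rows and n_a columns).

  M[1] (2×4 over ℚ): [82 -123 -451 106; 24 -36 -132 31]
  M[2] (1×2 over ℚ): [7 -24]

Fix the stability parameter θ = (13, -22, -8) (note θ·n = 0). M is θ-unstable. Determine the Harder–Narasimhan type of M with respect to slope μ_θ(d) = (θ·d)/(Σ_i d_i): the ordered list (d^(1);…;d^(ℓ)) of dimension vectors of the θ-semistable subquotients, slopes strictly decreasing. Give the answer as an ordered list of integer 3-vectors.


Via rank(M_{q-1}∘⋯∘M_p): M ≅ I[1,1]^2, I[1,2], I[1,3].
μ_θ-semistable layers: μ^(1)=13; μ^(2)=-9/2; μ^(3)=-17/3

((2, 0, 0); (1, 1, 0); (1, 1, 1))


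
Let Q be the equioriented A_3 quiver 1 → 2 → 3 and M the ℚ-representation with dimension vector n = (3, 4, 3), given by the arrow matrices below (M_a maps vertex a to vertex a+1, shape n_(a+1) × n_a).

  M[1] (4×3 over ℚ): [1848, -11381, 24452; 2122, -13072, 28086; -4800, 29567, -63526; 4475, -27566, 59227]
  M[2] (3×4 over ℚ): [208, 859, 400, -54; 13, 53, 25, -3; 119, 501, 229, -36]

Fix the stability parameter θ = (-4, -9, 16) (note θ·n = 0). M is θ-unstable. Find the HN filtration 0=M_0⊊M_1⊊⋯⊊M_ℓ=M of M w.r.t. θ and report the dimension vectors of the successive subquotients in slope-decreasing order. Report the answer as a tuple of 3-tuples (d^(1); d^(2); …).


Interval decomposition of M: I[1,3]^3, I[2,2].
HN type (ℓ=3): μ^(1)=16; μ^(2)=-13/2; μ^(3)=-9

((0, 0, 3); (3, 3, 0); (0, 1, 0))


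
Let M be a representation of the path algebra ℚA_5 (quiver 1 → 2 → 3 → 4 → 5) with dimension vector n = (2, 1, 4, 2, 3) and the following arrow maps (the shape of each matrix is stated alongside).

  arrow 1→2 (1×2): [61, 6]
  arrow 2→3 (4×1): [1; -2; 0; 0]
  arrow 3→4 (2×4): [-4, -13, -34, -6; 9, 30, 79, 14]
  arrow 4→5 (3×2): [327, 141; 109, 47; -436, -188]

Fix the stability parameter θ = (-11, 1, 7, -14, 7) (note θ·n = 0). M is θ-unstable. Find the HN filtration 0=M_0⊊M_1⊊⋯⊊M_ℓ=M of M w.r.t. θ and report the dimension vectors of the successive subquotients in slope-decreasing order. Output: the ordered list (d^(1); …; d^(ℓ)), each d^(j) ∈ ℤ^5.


Interval decomposition of M: I[1,1], I[1,5], I[3,3]^2, I[3,4], I[5,5]^2.
HN type (ℓ=4): μ^(1)=7; μ^(2)=-2; μ^(3)=-7/2; μ^(4)=-11

((0, 0, 2, 0, 3); (0, 1, 1, 1, 0); (0, 0, 1, 1, 0); (2, 0, 0, 0, 0))


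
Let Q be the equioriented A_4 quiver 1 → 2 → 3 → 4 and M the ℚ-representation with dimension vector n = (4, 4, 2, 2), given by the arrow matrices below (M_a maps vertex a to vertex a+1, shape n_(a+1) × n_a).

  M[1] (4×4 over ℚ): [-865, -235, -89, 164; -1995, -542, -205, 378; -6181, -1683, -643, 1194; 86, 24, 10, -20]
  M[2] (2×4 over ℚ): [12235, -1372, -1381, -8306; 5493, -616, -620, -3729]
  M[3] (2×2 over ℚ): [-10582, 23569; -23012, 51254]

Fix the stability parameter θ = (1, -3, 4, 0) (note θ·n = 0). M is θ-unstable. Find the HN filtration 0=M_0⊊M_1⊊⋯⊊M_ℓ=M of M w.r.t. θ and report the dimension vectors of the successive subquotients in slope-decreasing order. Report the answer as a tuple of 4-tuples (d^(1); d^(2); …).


Interval decomposition of M: I[1,1], I[1,2], I[1,3], I[1,4], I[2,2], I[4,4].
HN type (ℓ=6): μ^(1)=4; μ^(2)=2; μ^(3)=1; μ^(4)=0; μ^(5)=-1; μ^(6)=-3

((0, 0, 1, 0); (0, 0, 1, 1); (1, 0, 0, 0); (0, 0, 0, 1); (3, 3, 0, 0); (0, 1, 0, 0))


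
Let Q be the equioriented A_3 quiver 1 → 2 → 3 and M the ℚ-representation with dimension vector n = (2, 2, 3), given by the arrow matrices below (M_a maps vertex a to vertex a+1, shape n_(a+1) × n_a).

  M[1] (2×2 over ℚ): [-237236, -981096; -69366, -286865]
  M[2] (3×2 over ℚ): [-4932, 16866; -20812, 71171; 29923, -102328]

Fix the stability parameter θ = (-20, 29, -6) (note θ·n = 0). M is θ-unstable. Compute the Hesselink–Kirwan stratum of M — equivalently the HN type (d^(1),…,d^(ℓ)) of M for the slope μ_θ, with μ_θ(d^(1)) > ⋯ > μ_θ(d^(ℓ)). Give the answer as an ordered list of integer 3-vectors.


Barcode: M ≅ I[1,3]^2, I[3,3]. HN layers by μ_θ (3 steps, strictly decreasing):
  μ^(1)=23/2; μ^(2)=-6; μ^(3)=-20

((0, 2, 2); (0, 0, 1); (2, 0, 0))


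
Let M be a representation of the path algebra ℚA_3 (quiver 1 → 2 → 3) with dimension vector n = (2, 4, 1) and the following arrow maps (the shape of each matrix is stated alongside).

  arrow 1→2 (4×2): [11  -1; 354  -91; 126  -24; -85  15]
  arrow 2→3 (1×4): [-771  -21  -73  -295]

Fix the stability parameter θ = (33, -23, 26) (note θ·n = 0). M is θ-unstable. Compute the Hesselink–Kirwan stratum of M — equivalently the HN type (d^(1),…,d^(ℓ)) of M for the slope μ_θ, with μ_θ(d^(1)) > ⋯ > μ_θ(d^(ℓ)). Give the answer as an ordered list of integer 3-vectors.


Via rank(M_{q-1}∘⋯∘M_p): M ≅ I[1,2], I[1,3], I[2,2]^2.
μ_θ-semistable layers: μ^(1)=26; μ^(2)=5; μ^(3)=-23

((0, 0, 1); (2, 2, 0); (0, 2, 0))


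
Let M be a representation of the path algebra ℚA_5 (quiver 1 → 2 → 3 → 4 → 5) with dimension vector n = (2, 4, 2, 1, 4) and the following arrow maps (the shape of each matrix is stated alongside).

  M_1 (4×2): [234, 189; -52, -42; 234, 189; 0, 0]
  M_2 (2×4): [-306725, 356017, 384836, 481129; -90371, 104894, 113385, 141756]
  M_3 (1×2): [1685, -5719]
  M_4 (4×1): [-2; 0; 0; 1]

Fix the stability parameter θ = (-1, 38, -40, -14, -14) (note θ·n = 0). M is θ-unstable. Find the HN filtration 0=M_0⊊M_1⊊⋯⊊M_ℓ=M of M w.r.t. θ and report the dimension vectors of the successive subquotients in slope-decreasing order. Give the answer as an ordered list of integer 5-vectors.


Barcode: M ≅ I[1,1], I[1,5], I[2,2]^2, I[2,3], I[5,5]^3. HN layers by μ_θ (4 steps, strictly decreasing):
  μ^(1)=38; μ^(2)=-1; μ^(3)=-31/5; μ^(4)=-14

((0, 2, 0, 0, 0); (1, 1, 1, 0, 0); (1, 1, 1, 1, 1); (0, 0, 0, 0, 3))


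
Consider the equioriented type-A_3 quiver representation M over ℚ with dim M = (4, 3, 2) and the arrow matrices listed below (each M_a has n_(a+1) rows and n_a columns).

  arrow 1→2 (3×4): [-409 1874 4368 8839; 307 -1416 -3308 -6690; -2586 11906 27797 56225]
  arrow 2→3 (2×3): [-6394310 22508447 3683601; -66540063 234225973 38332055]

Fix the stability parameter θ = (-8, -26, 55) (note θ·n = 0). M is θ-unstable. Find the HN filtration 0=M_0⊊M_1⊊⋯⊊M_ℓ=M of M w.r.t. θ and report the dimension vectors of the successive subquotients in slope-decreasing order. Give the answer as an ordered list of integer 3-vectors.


Interval decomposition of M: I[1,1], I[1,2], I[1,3]^2.
HN type (ℓ=3): μ^(1)=55; μ^(2)=-8; μ^(3)=-17

((0, 0, 2); (1, 0, 0); (3, 3, 0))


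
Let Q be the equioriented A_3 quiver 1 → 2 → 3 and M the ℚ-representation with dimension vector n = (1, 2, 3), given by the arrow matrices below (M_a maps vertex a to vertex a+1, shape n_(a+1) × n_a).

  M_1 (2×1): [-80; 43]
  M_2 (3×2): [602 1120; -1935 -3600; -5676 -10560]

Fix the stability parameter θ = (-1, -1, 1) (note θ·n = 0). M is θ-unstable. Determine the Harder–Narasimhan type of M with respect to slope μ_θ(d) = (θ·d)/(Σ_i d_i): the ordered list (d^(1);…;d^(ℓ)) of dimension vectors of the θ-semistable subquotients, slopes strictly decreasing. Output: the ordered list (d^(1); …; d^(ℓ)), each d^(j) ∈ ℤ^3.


Via rank(M_{q-1}∘⋯∘M_p): M ≅ I[1,2], I[2,3], I[3,3]^2.
μ_θ-semistable layers: μ^(1)=1; μ^(2)=-1

((0, 0, 3); (1, 2, 0))


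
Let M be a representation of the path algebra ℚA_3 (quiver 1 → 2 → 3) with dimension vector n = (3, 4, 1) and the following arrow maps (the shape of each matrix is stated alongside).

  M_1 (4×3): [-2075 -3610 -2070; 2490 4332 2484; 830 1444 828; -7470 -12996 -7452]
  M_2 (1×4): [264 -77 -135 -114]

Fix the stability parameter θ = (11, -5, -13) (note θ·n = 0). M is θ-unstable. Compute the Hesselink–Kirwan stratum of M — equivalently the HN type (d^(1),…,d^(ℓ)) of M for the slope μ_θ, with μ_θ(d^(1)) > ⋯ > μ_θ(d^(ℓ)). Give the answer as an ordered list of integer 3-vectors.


Interval decomposition of M: I[1,1]^2, I[1,2], I[2,2]^2, I[2,3].
HN type (ℓ=4): μ^(1)=11; μ^(2)=3; μ^(3)=-5; μ^(4)=-9

((2, 0, 0); (1, 1, 0); (0, 2, 0); (0, 1, 1))


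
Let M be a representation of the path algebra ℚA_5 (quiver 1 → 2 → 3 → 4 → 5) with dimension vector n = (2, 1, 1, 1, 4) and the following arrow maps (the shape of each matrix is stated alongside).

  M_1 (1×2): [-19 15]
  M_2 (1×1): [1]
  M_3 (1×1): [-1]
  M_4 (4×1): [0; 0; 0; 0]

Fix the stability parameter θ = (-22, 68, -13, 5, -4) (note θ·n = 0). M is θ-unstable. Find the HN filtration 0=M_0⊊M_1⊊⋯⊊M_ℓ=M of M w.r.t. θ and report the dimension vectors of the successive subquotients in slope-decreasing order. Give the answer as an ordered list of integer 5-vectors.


Interval decomposition of M: I[1,1], I[1,4], I[5,5]^4.
HN type (ℓ=3): μ^(1)=20; μ^(2)=-4; μ^(3)=-22

((0, 1, 1, 1, 0); (0, 0, 0, 0, 4); (2, 0, 0, 0, 0))


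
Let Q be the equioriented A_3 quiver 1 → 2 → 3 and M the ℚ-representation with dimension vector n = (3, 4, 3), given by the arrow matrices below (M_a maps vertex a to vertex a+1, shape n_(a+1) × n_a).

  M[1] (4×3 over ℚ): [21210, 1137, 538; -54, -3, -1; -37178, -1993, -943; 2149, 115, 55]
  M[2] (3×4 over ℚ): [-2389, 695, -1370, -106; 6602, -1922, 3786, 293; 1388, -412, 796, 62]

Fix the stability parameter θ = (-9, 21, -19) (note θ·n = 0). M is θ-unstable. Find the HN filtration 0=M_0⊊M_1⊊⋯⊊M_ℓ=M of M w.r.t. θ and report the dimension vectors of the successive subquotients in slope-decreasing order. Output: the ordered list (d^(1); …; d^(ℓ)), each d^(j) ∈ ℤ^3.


Barcode: M ≅ I[1,2], I[1,3]^2, I[2,2], I[3,3]. HN layers by μ_θ (4 steps, strictly decreasing):
  μ^(1)=21; μ^(2)=1; μ^(3)=-9; μ^(4)=-19

((0, 2, 0); (0, 2, 2); (3, 0, 0); (0, 0, 1))


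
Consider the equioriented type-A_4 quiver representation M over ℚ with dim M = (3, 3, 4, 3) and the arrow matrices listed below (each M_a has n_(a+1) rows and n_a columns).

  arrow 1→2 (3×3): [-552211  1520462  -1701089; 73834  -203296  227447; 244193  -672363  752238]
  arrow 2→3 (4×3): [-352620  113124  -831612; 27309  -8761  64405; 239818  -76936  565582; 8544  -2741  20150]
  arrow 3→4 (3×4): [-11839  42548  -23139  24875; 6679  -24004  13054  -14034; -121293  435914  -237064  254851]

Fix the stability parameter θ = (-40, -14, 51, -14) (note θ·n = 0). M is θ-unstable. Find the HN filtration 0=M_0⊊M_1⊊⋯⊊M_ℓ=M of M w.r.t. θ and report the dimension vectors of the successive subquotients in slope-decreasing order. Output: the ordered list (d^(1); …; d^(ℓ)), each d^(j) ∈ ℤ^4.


Via rank(M_{q-1}∘⋯∘M_p): M ≅ I[1,2], I[1,3], I[1,4], I[3,4]^2.
μ_θ-semistable layers: μ^(1)=51; μ^(2)=37/2; μ^(3)=-14; μ^(4)=-40

((0, 0, 1, 0); (0, 0, 3, 3); (0, 3, 0, 0); (3, 0, 0, 0))


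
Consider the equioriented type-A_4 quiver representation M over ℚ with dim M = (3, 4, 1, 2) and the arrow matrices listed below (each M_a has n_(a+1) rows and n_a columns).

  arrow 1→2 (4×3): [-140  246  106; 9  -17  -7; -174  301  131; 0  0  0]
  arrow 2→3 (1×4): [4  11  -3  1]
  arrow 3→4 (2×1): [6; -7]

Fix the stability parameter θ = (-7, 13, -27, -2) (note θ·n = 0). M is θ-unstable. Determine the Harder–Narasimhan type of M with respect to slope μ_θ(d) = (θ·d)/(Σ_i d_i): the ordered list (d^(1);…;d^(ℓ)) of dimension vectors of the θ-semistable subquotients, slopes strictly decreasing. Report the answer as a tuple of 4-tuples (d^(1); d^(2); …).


Interval decomposition of M: I[1,1], I[1,2], I[1,4], I[2,2]^2, I[4,4].
HN type (ℓ=3): μ^(1)=13; μ^(2)=-2; μ^(3)=-7

((0, 3, 0, 0); (0, 0, 0, 2); (3, 1, 1, 0))


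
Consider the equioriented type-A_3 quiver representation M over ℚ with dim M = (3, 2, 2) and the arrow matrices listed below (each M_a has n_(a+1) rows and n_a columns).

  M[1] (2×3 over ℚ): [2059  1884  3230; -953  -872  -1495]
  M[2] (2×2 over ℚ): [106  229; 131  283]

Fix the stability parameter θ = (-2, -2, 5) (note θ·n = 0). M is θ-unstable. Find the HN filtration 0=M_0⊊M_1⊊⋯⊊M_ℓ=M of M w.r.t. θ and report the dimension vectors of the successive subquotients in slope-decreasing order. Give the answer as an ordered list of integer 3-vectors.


Interval decomposition of M: I[1,1], I[1,3]^2.
HN type (ℓ=2): μ^(1)=5; μ^(2)=-2

((0, 0, 2); (3, 2, 0))


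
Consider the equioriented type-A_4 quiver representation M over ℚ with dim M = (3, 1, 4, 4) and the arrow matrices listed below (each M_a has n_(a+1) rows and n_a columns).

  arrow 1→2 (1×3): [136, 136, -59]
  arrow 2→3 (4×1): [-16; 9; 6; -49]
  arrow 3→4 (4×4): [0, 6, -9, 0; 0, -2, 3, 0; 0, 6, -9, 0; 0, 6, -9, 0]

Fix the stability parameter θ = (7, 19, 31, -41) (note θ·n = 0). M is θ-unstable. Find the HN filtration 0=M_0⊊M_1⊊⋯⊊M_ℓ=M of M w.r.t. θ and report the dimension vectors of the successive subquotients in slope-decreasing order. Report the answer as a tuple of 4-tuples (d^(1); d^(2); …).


Barcode: M ≅ I[1,1]^2, I[1,3], I[3,3]^2, I[3,4], I[4,4]^3. HN layers by μ_θ (5 steps, strictly decreasing):
  μ^(1)=31; μ^(2)=19; μ^(3)=7; μ^(4)=-5; μ^(5)=-41

((0, 0, 3, 0); (0, 1, 0, 0); (3, 0, 0, 0); (0, 0, 1, 1); (0, 0, 0, 3))


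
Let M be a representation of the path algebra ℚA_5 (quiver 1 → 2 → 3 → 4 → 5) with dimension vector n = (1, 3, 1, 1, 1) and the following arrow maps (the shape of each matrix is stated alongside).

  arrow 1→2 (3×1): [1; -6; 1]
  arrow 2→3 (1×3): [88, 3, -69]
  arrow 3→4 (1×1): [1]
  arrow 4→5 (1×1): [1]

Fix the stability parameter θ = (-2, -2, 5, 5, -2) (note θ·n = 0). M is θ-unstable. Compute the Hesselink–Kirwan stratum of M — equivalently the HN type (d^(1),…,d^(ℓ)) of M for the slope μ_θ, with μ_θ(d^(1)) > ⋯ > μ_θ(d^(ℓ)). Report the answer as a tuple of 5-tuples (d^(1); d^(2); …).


Interval decomposition of M: I[1,5], I[2,2]^2.
HN type (ℓ=2): μ^(1)=8/3; μ^(2)=-2

((0, 0, 1, 1, 1); (1, 3, 0, 0, 0))


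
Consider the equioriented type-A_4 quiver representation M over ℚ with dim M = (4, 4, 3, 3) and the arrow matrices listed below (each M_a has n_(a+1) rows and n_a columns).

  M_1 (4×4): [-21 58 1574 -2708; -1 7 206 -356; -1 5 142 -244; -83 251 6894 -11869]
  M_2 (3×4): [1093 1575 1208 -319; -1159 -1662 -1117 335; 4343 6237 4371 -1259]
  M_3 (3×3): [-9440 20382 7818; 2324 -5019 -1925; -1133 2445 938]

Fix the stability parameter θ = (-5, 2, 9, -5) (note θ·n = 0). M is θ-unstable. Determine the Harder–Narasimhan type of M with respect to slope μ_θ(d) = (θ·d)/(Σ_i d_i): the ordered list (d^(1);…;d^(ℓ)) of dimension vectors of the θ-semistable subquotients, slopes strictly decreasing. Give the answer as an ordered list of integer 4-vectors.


Interval decomposition of M: I[1,1], I[1,3], I[1,4]^2, I[2,2], I[4,4].
HN type (ℓ=3): μ^(1)=9; μ^(2)=2; μ^(3)=-5

((0, 0, 1, 0); (0, 4, 2, 2); (4, 0, 0, 1))


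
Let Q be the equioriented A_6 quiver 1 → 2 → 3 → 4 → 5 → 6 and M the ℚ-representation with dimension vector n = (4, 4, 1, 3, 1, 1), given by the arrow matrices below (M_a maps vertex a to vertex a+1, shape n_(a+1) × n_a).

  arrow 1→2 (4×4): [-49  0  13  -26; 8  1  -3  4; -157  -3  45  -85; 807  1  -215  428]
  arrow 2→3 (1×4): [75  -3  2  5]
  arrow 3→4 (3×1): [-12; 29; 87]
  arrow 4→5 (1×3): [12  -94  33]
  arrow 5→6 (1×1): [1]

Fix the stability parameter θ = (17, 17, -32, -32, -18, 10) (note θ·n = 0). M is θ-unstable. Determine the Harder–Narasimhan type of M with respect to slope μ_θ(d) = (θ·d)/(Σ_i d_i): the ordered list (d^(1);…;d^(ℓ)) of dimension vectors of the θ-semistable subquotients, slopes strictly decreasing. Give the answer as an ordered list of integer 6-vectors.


Via rank(M_{q-1}∘⋯∘M_p): M ≅ I[1,2]^3, I[1,6], I[4,4]^2.
μ_θ-semistable layers: μ^(1)=17; μ^(2)=10; μ^(3)=-48/5; μ^(4)=-32

((3, 3, 0, 0, 0, 0); (0, 0, 0, 0, 0, 1); (1, 1, 1, 1, 1, 0); (0, 0, 0, 2, 0, 0))


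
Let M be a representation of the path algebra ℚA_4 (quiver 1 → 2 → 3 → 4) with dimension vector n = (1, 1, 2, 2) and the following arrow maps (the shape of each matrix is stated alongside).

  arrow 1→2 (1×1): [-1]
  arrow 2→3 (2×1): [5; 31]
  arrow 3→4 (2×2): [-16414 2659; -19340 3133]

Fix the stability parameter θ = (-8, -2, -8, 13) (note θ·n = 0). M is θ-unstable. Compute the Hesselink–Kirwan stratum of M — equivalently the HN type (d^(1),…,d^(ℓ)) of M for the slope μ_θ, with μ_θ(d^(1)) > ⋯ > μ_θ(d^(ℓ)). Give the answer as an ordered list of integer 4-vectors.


Interval decomposition of M: I[1,4], I[3,4].
HN type (ℓ=3): μ^(1)=13; μ^(2)=-5; μ^(3)=-8

((0, 0, 0, 2); (0, 1, 1, 0); (1, 0, 1, 0))


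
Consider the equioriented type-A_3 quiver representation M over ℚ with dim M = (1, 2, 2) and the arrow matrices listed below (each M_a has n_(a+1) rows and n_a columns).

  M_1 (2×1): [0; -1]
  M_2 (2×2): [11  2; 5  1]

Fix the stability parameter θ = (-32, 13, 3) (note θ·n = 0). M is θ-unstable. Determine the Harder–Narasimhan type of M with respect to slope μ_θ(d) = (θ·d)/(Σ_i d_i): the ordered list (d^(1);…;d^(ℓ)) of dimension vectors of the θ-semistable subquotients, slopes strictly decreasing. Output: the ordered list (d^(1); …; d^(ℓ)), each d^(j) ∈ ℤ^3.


Interval decomposition of M: I[1,3], I[2,3].
HN type (ℓ=2): μ^(1)=8; μ^(2)=-32

((0, 2, 2); (1, 0, 0))


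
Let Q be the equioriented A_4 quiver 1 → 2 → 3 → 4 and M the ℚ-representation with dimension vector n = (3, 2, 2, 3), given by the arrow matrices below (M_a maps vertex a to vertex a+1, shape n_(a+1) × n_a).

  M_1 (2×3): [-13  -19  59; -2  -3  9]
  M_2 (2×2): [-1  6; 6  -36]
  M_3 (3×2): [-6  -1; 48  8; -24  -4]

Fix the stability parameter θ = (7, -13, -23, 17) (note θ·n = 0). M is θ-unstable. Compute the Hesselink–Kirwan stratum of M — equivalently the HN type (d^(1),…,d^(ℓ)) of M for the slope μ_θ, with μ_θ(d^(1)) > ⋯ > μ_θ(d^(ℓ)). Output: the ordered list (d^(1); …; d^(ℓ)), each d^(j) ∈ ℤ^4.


Barcode: M ≅ I[1,1], I[1,2], I[1,3], I[3,4], I[4,4]^2. HN layers by μ_θ (5 steps, strictly decreasing):
  μ^(1)=17; μ^(2)=7; μ^(3)=-3; μ^(4)=-29/3; μ^(5)=-23

((0, 0, 0, 3); (1, 0, 0, 0); (1, 1, 0, 0); (1, 1, 1, 0); (0, 0, 1, 0))


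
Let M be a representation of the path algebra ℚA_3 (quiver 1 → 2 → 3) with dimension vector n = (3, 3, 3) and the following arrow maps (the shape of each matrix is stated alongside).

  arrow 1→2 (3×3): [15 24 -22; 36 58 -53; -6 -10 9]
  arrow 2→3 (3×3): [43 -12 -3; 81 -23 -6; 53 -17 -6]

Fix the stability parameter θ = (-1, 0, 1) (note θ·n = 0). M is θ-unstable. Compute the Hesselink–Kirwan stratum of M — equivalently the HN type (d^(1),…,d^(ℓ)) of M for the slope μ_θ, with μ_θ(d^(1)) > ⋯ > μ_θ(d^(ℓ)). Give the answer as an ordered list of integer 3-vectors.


Barcode: M ≅ I[1,1], I[1,3]^2, I[2,3]. HN layers by μ_θ (3 steps, strictly decreasing):
  μ^(1)=1; μ^(2)=0; μ^(3)=-1

((0, 0, 3); (0, 3, 0); (3, 0, 0))


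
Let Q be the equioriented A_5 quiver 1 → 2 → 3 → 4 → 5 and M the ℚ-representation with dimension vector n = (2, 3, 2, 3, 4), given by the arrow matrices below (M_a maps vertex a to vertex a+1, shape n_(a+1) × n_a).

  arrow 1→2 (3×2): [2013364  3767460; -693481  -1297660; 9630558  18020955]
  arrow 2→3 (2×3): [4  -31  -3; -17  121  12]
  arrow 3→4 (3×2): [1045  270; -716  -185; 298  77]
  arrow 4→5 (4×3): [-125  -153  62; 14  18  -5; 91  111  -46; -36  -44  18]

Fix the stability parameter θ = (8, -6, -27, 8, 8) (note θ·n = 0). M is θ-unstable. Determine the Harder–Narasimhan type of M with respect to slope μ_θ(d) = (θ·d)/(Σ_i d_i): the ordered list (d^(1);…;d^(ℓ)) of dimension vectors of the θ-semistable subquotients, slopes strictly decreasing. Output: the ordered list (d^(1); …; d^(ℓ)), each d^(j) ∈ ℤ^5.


Barcode: M ≅ I[1,5]^2, I[2,2], I[4,4], I[5,5]^2. HN layers by μ_θ (3 steps, strictly decreasing):
  μ^(1)=8; μ^(2)=-6; μ^(3)=-25/3

((0, 0, 0, 3, 4); (0, 1, 0, 0, 0); (2, 2, 2, 0, 0))


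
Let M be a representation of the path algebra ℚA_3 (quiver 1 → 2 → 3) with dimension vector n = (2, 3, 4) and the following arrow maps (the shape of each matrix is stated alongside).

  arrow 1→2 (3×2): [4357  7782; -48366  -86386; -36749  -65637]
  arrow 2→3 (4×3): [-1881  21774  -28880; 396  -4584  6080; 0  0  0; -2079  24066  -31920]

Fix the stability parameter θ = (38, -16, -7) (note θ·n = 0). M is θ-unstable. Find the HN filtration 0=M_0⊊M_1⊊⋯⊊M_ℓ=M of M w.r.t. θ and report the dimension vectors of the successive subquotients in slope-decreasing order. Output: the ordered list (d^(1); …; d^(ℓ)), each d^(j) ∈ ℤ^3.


Via rank(M_{q-1}∘⋯∘M_p): M ≅ I[1,2], I[1,3], I[2,2], I[3,3]^3.
μ_θ-semistable layers: μ^(1)=11; μ^(2)=5; μ^(3)=-7; μ^(4)=-16

((1, 1, 0); (1, 1, 1); (0, 0, 3); (0, 1, 0))


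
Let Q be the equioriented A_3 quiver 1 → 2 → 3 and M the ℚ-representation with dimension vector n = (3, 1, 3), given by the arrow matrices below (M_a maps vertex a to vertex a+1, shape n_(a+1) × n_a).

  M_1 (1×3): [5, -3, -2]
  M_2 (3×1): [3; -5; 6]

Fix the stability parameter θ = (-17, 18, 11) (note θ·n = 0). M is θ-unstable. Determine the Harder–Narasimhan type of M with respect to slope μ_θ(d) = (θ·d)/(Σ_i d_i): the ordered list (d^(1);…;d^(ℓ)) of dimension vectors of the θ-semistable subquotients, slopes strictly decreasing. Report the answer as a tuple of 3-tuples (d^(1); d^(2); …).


Via rank(M_{q-1}∘⋯∘M_p): M ≅ I[1,1]^2, I[1,3], I[3,3]^2.
μ_θ-semistable layers: μ^(1)=29/2; μ^(2)=11; μ^(3)=-17

((0, 1, 1); (0, 0, 2); (3, 0, 0))


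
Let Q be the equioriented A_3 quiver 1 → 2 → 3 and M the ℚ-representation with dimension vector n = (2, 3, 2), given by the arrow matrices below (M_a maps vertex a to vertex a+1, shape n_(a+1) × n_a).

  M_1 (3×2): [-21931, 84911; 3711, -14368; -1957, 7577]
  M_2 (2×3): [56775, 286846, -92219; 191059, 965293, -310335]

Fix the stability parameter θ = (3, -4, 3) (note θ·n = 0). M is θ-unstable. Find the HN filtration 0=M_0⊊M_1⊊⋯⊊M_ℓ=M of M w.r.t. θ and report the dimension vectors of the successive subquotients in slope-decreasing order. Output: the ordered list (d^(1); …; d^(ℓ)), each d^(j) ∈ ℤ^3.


Via rank(M_{q-1}∘⋯∘M_p): M ≅ I[1,3]^2, I[2,2].
μ_θ-semistable layers: μ^(1)=3; μ^(2)=-1/2; μ^(3)=-4

((0, 0, 2); (2, 2, 0); (0, 1, 0))


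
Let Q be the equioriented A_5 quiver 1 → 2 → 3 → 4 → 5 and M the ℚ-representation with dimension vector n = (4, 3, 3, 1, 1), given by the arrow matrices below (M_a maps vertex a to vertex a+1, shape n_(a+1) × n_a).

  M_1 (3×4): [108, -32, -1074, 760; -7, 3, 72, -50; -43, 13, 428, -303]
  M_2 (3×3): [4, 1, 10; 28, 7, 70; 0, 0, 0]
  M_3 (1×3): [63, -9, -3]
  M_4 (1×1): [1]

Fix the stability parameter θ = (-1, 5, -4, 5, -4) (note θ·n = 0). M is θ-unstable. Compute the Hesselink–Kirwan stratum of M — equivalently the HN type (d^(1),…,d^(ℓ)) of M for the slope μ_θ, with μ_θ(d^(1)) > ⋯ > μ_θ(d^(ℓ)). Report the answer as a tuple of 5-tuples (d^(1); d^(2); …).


Via rank(M_{q-1}∘⋯∘M_p): M ≅ I[1,1], I[1,2]^2, I[1,3], I[3,3], I[3,5].
μ_θ-semistable layers: μ^(1)=5; μ^(2)=1/2; μ^(3)=-1; μ^(4)=-4

((0, 2, 0, 0, 0); (0, 1, 1, 1, 1); (4, 0, 0, 0, 0); (0, 0, 2, 0, 0))


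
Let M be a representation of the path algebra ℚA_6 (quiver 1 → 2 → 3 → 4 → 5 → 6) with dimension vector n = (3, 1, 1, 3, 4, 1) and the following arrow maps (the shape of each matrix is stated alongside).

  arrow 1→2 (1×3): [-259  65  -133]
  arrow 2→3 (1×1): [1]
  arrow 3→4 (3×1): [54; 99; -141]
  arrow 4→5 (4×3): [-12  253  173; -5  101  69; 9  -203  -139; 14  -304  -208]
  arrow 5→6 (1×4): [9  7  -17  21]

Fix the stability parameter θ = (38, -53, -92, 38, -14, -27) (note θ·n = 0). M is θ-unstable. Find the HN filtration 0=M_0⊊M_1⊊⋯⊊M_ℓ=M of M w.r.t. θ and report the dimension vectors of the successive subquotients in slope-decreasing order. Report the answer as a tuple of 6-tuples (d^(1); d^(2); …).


Via rank(M_{q-1}∘⋯∘M_p): M ≅ I[1,1]^2, I[1,6], I[4,4], I[4,5], I[5,5]^2.
μ_θ-semistable layers: μ^(1)=38; μ^(2)=12; μ^(3)=-1; μ^(4)=-14; μ^(5)=-107/3

((2, 0, 0, 1, 0, 0); (0, 0, 0, 1, 1, 0); (0, 0, 0, 1, 1, 1); (0, 0, 0, 0, 2, 0); (1, 1, 1, 0, 0, 0))


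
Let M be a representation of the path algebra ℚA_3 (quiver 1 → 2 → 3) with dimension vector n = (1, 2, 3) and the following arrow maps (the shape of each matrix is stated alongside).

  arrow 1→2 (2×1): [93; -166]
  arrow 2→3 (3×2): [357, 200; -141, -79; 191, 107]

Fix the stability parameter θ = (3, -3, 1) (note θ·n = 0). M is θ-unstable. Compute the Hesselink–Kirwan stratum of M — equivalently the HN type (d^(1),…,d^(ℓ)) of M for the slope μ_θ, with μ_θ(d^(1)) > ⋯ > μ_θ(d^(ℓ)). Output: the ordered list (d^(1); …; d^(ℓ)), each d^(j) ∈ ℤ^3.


Barcode: M ≅ I[1,3], I[2,3], I[3,3]. HN layers by μ_θ (3 steps, strictly decreasing):
  μ^(1)=1; μ^(2)=0; μ^(3)=-3

((0, 0, 3); (1, 1, 0); (0, 1, 0))


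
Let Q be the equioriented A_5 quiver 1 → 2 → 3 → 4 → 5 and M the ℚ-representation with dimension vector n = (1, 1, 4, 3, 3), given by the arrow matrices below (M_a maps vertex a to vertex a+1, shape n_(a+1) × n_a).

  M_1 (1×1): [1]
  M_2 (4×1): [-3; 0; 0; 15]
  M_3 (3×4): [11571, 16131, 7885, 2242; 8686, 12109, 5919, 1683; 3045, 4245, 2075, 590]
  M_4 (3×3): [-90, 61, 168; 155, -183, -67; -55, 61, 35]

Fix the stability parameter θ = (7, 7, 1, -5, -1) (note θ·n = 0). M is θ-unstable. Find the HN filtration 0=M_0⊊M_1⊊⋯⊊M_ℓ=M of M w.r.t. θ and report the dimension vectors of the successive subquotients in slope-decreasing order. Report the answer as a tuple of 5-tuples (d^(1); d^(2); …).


Via rank(M_{q-1}∘⋯∘M_p): M ≅ I[1,5], I[3,3]^2, I[3,4], I[4,5], I[5,5].
μ_θ-semistable layers: μ^(1)=9/5; μ^(2)=1; μ^(3)=-1; μ^(4)=-2; μ^(5)=-5

((1, 1, 1, 1, 1); (0, 0, 2, 0, 0); (0, 0, 0, 0, 2); (0, 0, 1, 1, 0); (0, 0, 0, 1, 0))


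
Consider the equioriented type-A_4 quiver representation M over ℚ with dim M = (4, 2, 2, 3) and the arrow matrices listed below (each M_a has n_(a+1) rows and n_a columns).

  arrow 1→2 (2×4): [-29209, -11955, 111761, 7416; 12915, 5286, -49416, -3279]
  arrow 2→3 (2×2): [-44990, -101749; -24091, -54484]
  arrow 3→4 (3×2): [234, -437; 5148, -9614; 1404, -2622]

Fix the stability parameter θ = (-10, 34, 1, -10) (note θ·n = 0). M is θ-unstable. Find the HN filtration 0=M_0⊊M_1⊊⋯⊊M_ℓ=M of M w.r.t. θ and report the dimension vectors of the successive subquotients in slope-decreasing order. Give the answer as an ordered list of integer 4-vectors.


Interval decomposition of M: I[1,1]^2, I[1,3], I[1,4], I[4,4]^2.
HN type (ℓ=3): μ^(1)=35/2; μ^(2)=25/3; μ^(3)=-10

((0, 1, 1, 0); (0, 1, 1, 1); (4, 0, 0, 2))
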